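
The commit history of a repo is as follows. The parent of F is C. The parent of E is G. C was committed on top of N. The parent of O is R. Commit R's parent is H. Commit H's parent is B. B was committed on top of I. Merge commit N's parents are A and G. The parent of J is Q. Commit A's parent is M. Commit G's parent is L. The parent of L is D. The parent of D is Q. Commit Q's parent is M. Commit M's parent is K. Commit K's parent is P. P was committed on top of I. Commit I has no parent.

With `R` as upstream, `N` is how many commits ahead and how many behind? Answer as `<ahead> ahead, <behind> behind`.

9 ahead, 3 behind

Reachable from N: {A, D, G, I, K, L, M, N, P, Q}.
Reachable from R: {B, H, I, R}.
Only in N's history (ahead): {A, D, G, K, L, M, N, P, Q} — 9.
Only in R's history (behind): {B, H, R} — 3.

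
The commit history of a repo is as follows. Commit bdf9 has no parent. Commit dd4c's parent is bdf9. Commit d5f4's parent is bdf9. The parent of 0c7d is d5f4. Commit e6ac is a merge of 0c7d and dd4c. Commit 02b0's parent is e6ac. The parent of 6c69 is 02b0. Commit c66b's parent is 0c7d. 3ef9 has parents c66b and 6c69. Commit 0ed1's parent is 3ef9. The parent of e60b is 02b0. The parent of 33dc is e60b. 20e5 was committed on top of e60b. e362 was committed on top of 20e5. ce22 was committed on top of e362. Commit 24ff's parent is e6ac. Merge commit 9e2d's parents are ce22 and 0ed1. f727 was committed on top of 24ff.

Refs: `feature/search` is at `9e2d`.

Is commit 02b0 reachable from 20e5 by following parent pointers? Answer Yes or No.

Ancestors of 20e5 (commits reachable by following parents): {02b0, 0c7d, 20e5, bdf9, d5f4, dd4c, e60b, e6ac}.
02b0 is in that set, so it is an ancestor of 20e5.

Yes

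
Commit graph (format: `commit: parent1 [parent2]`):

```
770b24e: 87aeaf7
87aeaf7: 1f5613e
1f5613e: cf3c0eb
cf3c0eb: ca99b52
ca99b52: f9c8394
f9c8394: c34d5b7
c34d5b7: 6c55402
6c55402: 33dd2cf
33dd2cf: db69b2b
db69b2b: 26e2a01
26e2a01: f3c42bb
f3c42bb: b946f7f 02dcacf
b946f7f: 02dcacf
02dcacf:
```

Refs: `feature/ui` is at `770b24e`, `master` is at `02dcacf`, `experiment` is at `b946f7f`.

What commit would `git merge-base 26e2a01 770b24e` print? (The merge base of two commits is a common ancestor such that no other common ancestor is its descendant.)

Ancestors of 26e2a01: {02dcacf, 26e2a01, b946f7f, f3c42bb}.
Ancestors of 770b24e: {02dcacf, 1f5613e, 26e2a01, 33dd2cf, 6c55402, 770b24e, 87aeaf7, b946f7f, c34d5b7, ca99b52, cf3c0eb, db69b2b, f3c42bb, f9c8394}.
Common ancestors: {02dcacf, 26e2a01, b946f7f, f3c42bb}.
Among these, 26e2a01 is not an ancestor of any other common ancestor — it is the merge base.

26e2a01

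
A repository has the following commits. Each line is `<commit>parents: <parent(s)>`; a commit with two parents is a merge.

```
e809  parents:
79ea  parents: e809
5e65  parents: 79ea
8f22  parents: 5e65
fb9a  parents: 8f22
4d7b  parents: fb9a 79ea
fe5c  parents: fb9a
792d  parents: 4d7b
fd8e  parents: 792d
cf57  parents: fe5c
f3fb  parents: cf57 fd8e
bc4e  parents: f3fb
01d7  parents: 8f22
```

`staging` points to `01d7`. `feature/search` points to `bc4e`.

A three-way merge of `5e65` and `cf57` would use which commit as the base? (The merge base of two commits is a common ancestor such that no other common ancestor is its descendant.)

5e65

Ancestors of 5e65: {5e65, 79ea, e809}.
Ancestors of cf57: {5e65, 79ea, 8f22, cf57, e809, fb9a, fe5c}.
Common ancestors: {5e65, 79ea, e809}.
Among these, 5e65 is not an ancestor of any other common ancestor — it is the merge base.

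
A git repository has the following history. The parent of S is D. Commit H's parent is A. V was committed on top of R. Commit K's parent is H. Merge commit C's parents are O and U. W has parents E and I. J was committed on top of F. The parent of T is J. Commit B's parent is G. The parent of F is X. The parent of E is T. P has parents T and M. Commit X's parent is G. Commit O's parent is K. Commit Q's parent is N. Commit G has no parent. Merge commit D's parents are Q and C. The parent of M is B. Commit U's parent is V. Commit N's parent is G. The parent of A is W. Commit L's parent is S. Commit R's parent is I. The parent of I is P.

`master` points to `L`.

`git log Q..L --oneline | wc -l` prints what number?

21

Reachable from L: {A, B, C, D, E, F, G, H, I, J, K, L, M, N, O, P, Q, R, S, T, U, V, W, X}.
Reachable from Q: {G, N, Q}.
In L's history but not Q's: {A, B, C, D, E, F, H, I, J, K, L, M, O, P, R, S, T, U, V, W, X} — 21 commits.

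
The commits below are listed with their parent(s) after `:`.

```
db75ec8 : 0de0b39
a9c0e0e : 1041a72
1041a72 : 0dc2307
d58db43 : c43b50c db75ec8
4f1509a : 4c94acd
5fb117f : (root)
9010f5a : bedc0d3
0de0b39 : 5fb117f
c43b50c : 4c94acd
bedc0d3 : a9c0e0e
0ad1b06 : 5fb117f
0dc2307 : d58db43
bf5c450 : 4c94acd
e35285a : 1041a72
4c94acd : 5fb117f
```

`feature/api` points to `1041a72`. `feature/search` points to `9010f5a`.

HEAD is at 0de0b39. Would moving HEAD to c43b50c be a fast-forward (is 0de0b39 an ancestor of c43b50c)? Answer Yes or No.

A fast-forward from 0de0b39 to c43b50c is possible iff 0de0b39 is an ancestor of c43b50c.
Ancestors of c43b50c: {4c94acd, 5fb117f, c43b50c}.
0de0b39 is not among them, so fast-forward is not possible.

No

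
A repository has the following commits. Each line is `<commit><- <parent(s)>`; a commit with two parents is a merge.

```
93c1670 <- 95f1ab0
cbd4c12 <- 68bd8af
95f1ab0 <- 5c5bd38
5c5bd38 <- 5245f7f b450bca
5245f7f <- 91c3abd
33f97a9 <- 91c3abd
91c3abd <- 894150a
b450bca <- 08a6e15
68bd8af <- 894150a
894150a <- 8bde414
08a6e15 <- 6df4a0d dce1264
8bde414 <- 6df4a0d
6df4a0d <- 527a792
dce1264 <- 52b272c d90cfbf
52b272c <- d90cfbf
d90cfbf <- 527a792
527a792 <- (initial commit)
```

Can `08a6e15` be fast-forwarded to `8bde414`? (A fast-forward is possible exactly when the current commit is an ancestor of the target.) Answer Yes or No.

No

A fast-forward from 08a6e15 to 8bde414 is possible iff 08a6e15 is an ancestor of 8bde414.
Ancestors of 8bde414: {527a792, 6df4a0d, 8bde414}.
08a6e15 is not among them, so fast-forward is not possible.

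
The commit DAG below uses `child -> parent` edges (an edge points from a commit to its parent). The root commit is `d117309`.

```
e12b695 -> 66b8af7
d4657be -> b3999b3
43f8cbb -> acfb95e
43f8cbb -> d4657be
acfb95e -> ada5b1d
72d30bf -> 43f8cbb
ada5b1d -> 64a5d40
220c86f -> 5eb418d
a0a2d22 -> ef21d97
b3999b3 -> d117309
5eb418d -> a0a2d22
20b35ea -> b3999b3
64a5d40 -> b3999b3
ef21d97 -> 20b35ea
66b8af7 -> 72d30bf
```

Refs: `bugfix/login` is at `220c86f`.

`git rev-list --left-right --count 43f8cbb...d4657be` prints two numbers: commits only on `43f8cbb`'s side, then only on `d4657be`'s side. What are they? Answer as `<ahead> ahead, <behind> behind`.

4 ahead, 0 behind

Reachable from 43f8cbb: {43f8cbb, 64a5d40, acfb95e, ada5b1d, b3999b3, d117309, d4657be}.
Reachable from d4657be: {b3999b3, d117309, d4657be}.
Only in 43f8cbb's history (ahead): {43f8cbb, 64a5d40, acfb95e, ada5b1d} — 4.
Only in d4657be's history (behind): {} — 0.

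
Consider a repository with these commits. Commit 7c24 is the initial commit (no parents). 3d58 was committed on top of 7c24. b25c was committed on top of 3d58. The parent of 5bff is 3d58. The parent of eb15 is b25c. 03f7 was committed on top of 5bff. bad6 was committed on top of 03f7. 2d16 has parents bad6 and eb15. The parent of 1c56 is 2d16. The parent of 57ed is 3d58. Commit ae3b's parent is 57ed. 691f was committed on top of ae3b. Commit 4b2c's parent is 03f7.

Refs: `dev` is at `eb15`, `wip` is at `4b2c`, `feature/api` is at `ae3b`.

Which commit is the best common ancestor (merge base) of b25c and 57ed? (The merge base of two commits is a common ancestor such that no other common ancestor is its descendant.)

3d58

Ancestors of b25c: {3d58, 7c24, b25c}.
Ancestors of 57ed: {3d58, 57ed, 7c24}.
Common ancestors: {3d58, 7c24}.
Among these, 3d58 is not an ancestor of any other common ancestor — it is the merge base.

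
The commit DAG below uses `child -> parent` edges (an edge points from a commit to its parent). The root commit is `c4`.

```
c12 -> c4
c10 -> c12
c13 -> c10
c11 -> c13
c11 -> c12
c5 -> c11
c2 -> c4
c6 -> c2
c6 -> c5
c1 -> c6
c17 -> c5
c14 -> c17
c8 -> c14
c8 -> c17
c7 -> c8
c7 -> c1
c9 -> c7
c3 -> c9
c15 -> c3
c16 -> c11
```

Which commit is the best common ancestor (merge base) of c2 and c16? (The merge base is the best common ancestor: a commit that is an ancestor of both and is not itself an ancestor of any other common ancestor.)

Ancestors of c2: {c2, c4}.
Ancestors of c16: {c10, c11, c12, c13, c16, c4}.
Common ancestors: {c4}.
The only common ancestor is c4, so it is the merge base.

c4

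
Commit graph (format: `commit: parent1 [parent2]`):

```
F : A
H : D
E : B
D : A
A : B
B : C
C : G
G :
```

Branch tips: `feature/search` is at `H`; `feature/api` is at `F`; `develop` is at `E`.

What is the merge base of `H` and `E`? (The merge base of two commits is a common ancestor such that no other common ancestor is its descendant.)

B

Ancestors of H: {A, B, C, D, G, H}.
Ancestors of E: {B, C, E, G}.
Common ancestors: {B, C, G}.
Among these, B is not an ancestor of any other common ancestor — it is the merge base.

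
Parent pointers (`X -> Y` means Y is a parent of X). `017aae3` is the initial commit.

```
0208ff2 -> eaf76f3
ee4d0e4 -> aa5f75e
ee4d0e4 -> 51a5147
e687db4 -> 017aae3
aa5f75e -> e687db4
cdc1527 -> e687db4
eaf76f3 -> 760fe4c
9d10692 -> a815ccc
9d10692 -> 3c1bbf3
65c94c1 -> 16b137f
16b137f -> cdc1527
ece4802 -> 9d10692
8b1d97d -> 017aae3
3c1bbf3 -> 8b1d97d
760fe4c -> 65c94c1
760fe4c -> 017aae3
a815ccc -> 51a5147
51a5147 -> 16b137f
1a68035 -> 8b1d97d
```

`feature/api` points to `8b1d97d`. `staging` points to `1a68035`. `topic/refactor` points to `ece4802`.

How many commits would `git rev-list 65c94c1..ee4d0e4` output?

3

Reachable from ee4d0e4: {017aae3, 16b137f, 51a5147, aa5f75e, cdc1527, e687db4, ee4d0e4}.
Reachable from 65c94c1: {017aae3, 16b137f, 65c94c1, cdc1527, e687db4}.
In ee4d0e4's history but not 65c94c1's: {51a5147, aa5f75e, ee4d0e4} — 3 commits.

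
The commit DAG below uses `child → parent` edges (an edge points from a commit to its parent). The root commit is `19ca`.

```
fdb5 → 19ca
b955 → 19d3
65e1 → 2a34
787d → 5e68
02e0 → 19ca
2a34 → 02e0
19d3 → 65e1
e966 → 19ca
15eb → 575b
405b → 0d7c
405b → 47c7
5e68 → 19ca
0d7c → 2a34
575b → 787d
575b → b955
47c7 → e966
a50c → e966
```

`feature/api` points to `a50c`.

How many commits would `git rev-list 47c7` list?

Walking parent pointers from 47c7: reachable set = {19ca, 47c7, e966}.
That is 3 commits.

3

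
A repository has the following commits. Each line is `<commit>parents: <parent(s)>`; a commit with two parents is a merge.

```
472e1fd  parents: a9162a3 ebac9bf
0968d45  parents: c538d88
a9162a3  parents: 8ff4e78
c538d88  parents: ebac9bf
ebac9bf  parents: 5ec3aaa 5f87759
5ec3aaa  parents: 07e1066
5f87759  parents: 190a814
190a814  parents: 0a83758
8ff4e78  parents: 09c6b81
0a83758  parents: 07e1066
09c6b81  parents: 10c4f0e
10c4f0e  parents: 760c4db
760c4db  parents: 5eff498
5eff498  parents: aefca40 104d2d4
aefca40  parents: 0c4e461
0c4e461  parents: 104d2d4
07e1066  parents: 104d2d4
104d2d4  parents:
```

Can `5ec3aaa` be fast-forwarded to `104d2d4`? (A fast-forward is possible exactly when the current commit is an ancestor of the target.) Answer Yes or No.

A fast-forward from 5ec3aaa to 104d2d4 is possible iff 5ec3aaa is an ancestor of 104d2d4.
Ancestors of 104d2d4: {104d2d4}.
5ec3aaa is not among them, so fast-forward is not possible.

No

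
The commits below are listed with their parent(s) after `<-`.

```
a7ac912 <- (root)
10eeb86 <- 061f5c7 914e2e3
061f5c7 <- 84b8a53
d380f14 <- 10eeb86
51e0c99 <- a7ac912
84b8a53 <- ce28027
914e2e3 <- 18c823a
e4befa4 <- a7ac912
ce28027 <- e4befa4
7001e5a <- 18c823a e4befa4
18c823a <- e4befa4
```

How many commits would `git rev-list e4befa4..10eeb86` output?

Reachable from 10eeb86: {061f5c7, 10eeb86, 18c823a, 84b8a53, 914e2e3, a7ac912, ce28027, e4befa4}.
Reachable from e4befa4: {a7ac912, e4befa4}.
In 10eeb86's history but not e4befa4's: {061f5c7, 10eeb86, 18c823a, 84b8a53, 914e2e3, ce28027} — 6 commits.

6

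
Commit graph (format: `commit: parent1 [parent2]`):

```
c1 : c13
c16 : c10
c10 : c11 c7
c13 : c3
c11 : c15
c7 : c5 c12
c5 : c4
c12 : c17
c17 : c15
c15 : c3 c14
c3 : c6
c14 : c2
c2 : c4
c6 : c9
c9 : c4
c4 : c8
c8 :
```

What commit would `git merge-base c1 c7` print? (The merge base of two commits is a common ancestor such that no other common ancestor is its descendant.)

c3

Ancestors of c1: {c1, c13, c3, c4, c6, c8, c9}.
Ancestors of c7: {c12, c14, c15, c17, c2, c3, c4, c5, c6, c7, c8, c9}.
Common ancestors: {c3, c4, c6, c8, c9}.
Among these, c3 is not an ancestor of any other common ancestor — it is the merge base.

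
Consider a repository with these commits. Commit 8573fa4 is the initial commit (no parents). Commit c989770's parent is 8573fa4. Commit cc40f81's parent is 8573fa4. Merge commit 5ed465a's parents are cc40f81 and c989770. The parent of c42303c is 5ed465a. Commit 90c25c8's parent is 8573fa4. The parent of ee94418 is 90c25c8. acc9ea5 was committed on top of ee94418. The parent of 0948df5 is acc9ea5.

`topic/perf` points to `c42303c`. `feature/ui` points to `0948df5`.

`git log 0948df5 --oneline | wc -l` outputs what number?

5

Walking parent pointers from 0948df5: reachable set = {0948df5, 8573fa4, 90c25c8, acc9ea5, ee94418}.
That is 5 commits.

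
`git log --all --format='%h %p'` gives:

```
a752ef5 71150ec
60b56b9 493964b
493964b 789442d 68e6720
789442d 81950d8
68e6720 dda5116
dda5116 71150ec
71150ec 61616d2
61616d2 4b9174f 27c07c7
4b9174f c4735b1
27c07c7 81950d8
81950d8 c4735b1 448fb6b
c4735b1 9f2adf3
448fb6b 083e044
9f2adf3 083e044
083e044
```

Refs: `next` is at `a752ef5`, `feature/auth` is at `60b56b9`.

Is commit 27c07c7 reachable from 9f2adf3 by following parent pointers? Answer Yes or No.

No

Ancestors of 9f2adf3: {083e044, 9f2adf3}.
27c07c7 is not in that set, so it is not an ancestor of 9f2adf3.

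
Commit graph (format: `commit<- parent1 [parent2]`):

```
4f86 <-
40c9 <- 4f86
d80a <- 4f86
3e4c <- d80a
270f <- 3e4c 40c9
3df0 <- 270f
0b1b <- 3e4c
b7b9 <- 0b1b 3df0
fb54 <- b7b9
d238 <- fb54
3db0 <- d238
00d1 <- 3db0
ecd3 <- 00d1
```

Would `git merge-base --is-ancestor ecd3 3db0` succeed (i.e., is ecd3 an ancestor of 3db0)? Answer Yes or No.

Ancestors of 3db0: {0b1b, 270f, 3db0, 3df0, 3e4c, 40c9, 4f86, b7b9, d238, d80a, fb54}.
ecd3 is not in that set, so it is not an ancestor of 3db0.

No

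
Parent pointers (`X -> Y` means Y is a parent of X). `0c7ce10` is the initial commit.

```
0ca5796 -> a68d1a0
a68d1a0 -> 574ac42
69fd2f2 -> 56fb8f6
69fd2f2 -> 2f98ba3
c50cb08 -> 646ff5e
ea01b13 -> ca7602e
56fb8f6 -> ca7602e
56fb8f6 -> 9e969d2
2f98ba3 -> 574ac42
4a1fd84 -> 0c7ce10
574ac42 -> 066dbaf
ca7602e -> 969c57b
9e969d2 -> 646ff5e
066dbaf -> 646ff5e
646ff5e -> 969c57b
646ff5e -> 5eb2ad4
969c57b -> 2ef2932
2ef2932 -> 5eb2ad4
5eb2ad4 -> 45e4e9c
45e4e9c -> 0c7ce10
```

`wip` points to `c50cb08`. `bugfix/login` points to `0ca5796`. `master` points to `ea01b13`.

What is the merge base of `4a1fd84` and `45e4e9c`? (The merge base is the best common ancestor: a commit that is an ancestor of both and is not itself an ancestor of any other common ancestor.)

Ancestors of 4a1fd84: {0c7ce10, 4a1fd84}.
Ancestors of 45e4e9c: {0c7ce10, 45e4e9c}.
Common ancestors: {0c7ce10}.
The only common ancestor is 0c7ce10, so it is the merge base.

0c7ce10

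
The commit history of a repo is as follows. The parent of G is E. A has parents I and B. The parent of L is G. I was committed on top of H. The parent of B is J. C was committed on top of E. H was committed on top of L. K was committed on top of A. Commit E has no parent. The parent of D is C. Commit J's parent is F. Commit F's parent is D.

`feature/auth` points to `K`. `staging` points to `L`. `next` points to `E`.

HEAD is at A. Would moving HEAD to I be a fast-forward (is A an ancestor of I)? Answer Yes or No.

A fast-forward from A to I is possible iff A is an ancestor of I.
Ancestors of I: {E, G, H, I, L}.
A is not among them, so fast-forward is not possible.

No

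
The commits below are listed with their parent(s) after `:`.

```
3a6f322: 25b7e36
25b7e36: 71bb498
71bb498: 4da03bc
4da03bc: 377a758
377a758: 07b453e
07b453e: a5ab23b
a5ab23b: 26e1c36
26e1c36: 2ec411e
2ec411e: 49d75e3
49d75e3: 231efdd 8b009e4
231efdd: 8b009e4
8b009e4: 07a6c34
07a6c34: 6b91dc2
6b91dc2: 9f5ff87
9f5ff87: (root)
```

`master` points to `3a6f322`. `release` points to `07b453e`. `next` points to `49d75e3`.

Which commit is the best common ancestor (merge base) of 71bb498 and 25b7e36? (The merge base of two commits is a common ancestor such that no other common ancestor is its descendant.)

Ancestors of 71bb498: {07a6c34, 07b453e, 231efdd, 26e1c36, 2ec411e, 377a758, 49d75e3, 4da03bc, 6b91dc2, 71bb498, 8b009e4, 9f5ff87, a5ab23b}.
Ancestors of 25b7e36: {07a6c34, 07b453e, 231efdd, 25b7e36, 26e1c36, 2ec411e, 377a758, 49d75e3, 4da03bc, 6b91dc2, 71bb498, 8b009e4, 9f5ff87, a5ab23b}.
Common ancestors: {07a6c34, 07b453e, 231efdd, 26e1c36, 2ec411e, 377a758, 49d75e3, 4da03bc, 6b91dc2, 71bb498, 8b009e4, 9f5ff87, a5ab23b}.
Among these, 71bb498 is not an ancestor of any other common ancestor — it is the merge base.

71bb498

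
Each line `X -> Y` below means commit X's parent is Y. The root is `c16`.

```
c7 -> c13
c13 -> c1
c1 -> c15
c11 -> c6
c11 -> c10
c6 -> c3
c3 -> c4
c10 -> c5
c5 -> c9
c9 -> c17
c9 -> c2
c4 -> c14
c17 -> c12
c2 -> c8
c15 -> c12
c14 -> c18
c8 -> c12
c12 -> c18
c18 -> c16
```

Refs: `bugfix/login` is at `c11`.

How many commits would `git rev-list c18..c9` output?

Reachable from c9: {c12, c16, c17, c18, c2, c8, c9}.
Reachable from c18: {c16, c18}.
In c9's history but not c18's: {c12, c17, c2, c8, c9} — 5 commits.

5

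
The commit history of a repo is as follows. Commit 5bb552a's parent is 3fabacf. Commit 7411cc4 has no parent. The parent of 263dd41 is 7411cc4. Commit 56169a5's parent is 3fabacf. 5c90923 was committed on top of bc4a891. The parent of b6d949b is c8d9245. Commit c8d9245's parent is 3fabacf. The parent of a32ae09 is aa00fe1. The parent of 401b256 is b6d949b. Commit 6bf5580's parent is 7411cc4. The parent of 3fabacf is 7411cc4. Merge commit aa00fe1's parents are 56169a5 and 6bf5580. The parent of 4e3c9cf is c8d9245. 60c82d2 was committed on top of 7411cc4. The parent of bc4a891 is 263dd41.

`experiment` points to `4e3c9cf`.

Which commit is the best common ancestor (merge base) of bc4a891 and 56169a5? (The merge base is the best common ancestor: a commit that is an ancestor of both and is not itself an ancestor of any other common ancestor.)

7411cc4

Ancestors of bc4a891: {263dd41, 7411cc4, bc4a891}.
Ancestors of 56169a5: {3fabacf, 56169a5, 7411cc4}.
Common ancestors: {7411cc4}.
The only common ancestor is 7411cc4, so it is the merge base.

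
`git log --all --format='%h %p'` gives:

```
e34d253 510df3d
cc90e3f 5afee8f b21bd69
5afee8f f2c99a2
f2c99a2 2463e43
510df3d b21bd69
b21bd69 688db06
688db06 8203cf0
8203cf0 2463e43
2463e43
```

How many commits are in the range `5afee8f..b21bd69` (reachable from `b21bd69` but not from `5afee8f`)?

Reachable from b21bd69: {2463e43, 688db06, 8203cf0, b21bd69}.
Reachable from 5afee8f: {2463e43, 5afee8f, f2c99a2}.
In b21bd69's history but not 5afee8f's: {688db06, 8203cf0, b21bd69} — 3 commits.

3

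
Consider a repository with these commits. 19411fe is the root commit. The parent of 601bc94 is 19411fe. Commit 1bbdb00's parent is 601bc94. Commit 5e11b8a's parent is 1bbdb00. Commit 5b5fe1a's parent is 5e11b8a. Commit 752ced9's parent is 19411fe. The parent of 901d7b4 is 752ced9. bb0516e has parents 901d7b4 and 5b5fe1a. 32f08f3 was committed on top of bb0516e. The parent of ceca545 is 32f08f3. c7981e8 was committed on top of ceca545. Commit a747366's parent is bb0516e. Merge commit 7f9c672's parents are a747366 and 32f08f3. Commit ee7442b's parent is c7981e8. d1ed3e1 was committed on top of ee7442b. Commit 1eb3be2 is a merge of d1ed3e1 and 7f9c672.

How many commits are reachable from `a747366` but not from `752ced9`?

Reachable from a747366: {19411fe, 1bbdb00, 5b5fe1a, 5e11b8a, 601bc94, 752ced9, 901d7b4, a747366, bb0516e}.
Reachable from 752ced9: {19411fe, 752ced9}.
In a747366's history but not 752ced9's: {1bbdb00, 5b5fe1a, 5e11b8a, 601bc94, 901d7b4, a747366, bb0516e} — 7 commits.

7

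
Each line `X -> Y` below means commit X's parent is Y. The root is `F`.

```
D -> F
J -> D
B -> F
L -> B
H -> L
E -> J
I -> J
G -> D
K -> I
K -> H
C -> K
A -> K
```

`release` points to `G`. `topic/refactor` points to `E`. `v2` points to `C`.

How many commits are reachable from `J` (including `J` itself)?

Walking parent pointers from J: reachable set = {D, F, J}.
That is 3 commits.

3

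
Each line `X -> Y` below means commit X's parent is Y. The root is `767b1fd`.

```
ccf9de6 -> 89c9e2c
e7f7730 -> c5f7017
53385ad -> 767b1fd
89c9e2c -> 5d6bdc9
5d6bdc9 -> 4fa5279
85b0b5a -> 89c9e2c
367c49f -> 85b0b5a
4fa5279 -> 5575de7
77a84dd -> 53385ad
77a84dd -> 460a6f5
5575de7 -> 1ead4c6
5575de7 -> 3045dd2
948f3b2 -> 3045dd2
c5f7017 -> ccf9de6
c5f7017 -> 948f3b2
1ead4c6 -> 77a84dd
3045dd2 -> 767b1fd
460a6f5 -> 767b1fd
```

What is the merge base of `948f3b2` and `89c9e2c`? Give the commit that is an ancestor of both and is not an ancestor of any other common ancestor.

Ancestors of 948f3b2: {3045dd2, 767b1fd, 948f3b2}.
Ancestors of 89c9e2c: {1ead4c6, 3045dd2, 460a6f5, 4fa5279, 53385ad, 5575de7, 5d6bdc9, 767b1fd, 77a84dd, 89c9e2c}.
Common ancestors: {3045dd2, 767b1fd}.
Among these, 3045dd2 is not an ancestor of any other common ancestor — it is the merge base.

3045dd2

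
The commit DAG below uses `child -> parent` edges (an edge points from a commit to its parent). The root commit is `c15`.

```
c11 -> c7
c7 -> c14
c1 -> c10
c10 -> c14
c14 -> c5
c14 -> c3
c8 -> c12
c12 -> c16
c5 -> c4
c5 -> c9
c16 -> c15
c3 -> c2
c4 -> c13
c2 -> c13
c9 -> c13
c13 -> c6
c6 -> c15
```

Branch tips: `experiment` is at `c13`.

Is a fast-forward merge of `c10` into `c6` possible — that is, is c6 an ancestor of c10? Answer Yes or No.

A fast-forward from c6 to c10 is possible iff c6 is an ancestor of c10.
Ancestors of c10: {c10, c13, c14, c15, c2, c3, c4, c5, c6, c9}.
c6 is among them, so fast-forward is possible.

Yes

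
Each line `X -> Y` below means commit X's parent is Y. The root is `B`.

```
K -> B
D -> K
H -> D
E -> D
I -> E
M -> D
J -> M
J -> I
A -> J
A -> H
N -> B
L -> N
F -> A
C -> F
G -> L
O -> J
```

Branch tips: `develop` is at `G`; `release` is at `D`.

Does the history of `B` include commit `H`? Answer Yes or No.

Ancestors of B: {B}.
H is not in that set, so it is not an ancestor of B.

No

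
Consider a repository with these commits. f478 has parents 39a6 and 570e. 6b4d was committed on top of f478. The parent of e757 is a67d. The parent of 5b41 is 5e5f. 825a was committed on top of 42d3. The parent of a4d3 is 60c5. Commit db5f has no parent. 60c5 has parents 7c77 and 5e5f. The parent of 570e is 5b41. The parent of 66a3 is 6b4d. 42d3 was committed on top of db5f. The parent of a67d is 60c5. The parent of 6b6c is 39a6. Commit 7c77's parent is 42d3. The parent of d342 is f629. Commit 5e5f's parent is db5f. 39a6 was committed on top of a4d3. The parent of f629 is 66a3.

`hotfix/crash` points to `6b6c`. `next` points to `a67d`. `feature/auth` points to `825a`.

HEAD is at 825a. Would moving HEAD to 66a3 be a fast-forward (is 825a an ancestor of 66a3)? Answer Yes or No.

No

A fast-forward from 825a to 66a3 is possible iff 825a is an ancestor of 66a3.
Ancestors of 66a3: {39a6, 42d3, 570e, 5b41, 5e5f, 60c5, 66a3, 6b4d, 7c77, a4d3, db5f, f478}.
825a is not among them, so fast-forward is not possible.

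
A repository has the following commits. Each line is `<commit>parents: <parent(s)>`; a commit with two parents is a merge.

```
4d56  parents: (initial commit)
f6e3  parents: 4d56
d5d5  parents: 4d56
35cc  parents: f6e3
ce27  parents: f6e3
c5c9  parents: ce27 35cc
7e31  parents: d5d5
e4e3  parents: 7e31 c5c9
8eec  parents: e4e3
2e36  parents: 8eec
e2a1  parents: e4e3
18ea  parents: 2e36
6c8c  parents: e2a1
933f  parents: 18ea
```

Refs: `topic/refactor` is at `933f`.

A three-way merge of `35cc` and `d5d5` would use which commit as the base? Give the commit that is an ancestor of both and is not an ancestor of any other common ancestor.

4d56

Ancestors of 35cc: {35cc, 4d56, f6e3}.
Ancestors of d5d5: {4d56, d5d5}.
Common ancestors: {4d56}.
The only common ancestor is 4d56, so it is the merge base.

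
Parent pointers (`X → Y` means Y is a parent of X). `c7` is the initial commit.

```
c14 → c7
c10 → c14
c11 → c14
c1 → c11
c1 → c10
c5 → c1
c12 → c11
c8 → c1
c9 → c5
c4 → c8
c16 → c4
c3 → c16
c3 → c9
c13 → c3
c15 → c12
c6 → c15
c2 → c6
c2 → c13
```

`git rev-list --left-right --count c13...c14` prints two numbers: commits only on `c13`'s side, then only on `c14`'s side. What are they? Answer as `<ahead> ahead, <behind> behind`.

Reachable from c13: {c1, c10, c11, c13, c14, c16, c3, c4, c5, c7, c8, c9}.
Reachable from c14: {c14, c7}.
Only in c13's history (ahead): {c1, c10, c11, c13, c16, c3, c4, c5, c8, c9} — 10.
Only in c14's history (behind): {} — 0.

10 ahead, 0 behind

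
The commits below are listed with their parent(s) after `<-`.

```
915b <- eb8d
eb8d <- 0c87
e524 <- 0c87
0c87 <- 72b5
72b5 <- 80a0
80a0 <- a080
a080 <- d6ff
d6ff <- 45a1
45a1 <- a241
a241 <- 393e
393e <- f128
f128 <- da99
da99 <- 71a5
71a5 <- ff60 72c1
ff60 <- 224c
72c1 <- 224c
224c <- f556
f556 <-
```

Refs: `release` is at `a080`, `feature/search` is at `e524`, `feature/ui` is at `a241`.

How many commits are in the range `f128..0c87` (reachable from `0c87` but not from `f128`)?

8

Reachable from 0c87: {0c87, 224c, 393e, 45a1, 71a5, 72b5, 72c1, 80a0, a080, a241, d6ff, da99, f128, f556, ff60}.
Reachable from f128: {224c, 71a5, 72c1, da99, f128, f556, ff60}.
In 0c87's history but not f128's: {0c87, 393e, 45a1, 72b5, 80a0, a080, a241, d6ff} — 8 commits.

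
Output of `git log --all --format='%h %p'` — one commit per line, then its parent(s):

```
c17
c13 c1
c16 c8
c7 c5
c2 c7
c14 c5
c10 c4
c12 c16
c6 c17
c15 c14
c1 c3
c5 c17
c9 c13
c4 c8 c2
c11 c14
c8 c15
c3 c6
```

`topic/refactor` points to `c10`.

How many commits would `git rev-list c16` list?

Walking parent pointers from c16: reachable set = {c14, c15, c16, c17, c5, c8}.
That is 6 commits.

6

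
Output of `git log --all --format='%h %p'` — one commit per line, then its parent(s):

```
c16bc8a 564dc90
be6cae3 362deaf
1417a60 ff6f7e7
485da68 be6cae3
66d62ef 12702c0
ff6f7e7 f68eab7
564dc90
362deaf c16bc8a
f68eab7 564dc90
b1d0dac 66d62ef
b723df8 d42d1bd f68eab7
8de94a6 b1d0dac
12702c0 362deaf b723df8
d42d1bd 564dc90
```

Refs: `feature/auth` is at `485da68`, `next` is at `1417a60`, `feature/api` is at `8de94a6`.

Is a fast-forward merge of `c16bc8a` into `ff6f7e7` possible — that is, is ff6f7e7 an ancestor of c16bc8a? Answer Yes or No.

No

A fast-forward from ff6f7e7 to c16bc8a is possible iff ff6f7e7 is an ancestor of c16bc8a.
Ancestors of c16bc8a: {564dc90, c16bc8a}.
ff6f7e7 is not among them, so fast-forward is not possible.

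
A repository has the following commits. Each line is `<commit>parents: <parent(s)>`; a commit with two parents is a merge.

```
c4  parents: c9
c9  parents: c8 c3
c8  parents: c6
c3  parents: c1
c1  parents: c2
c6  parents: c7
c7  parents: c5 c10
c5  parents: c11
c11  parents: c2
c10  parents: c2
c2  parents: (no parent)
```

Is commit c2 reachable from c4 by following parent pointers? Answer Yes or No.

Yes

Ancestors of c4 (commits reachable by following parents): {c1, c10, c11, c2, c3, c4, c5, c6, c7, c8, c9}.
c2 is in that set, so it is an ancestor of c4.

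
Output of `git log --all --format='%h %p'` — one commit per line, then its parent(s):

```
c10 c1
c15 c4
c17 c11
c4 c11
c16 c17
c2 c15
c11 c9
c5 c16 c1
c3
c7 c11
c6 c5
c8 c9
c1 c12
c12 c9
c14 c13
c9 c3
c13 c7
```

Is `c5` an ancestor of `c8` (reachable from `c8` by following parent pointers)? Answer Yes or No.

Ancestors of c8: {c3, c8, c9}.
c5 is not in that set, so it is not an ancestor of c8.

No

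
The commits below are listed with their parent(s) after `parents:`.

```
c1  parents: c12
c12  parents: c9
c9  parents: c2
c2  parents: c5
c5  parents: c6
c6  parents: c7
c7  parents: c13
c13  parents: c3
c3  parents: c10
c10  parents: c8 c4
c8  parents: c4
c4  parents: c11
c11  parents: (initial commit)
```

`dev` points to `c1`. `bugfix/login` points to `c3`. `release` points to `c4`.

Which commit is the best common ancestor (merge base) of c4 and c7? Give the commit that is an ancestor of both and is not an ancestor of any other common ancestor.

c4

Ancestors of c4: {c11, c4}.
Ancestors of c7: {c10, c11, c13, c3, c4, c7, c8}.
Common ancestors: {c11, c4}.
Among these, c4 is not an ancestor of any other common ancestor — it is the merge base.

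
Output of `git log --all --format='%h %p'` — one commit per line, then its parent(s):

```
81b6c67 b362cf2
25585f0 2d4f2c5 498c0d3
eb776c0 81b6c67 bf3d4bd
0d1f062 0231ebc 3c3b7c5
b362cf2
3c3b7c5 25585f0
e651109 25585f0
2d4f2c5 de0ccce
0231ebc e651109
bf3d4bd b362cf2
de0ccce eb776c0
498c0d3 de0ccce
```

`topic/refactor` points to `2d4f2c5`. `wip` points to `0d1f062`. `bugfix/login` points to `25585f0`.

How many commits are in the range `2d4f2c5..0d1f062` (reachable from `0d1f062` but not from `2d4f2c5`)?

6

Reachable from 0d1f062: {0231ebc, 0d1f062, 25585f0, 2d4f2c5, 3c3b7c5, 498c0d3, 81b6c67, b362cf2, bf3d4bd, de0ccce, e651109, eb776c0}.
Reachable from 2d4f2c5: {2d4f2c5, 81b6c67, b362cf2, bf3d4bd, de0ccce, eb776c0}.
In 0d1f062's history but not 2d4f2c5's: {0231ebc, 0d1f062, 25585f0, 3c3b7c5, 498c0d3, e651109} — 6 commits.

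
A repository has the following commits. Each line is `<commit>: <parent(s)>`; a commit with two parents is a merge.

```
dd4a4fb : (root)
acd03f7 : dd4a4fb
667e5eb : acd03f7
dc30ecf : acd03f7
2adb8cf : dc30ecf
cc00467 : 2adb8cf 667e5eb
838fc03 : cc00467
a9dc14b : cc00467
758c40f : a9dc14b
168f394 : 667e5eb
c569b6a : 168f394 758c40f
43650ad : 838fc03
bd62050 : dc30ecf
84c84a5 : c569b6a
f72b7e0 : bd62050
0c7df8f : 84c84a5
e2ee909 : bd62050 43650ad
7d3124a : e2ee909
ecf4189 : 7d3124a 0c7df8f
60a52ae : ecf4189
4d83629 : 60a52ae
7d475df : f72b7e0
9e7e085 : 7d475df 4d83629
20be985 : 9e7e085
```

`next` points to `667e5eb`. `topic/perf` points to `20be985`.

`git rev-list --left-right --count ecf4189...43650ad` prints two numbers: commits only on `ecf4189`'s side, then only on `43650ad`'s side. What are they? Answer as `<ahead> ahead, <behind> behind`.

10 ahead, 0 behind

Reachable from ecf4189: {0c7df8f, 168f394, 2adb8cf, 43650ad, 667e5eb, 758c40f, 7d3124a, 838fc03, 84c84a5, a9dc14b, acd03f7, bd62050, c569b6a, cc00467, dc30ecf, dd4a4fb, e2ee909, ecf4189}.
Reachable from 43650ad: {2adb8cf, 43650ad, 667e5eb, 838fc03, acd03f7, cc00467, dc30ecf, dd4a4fb}.
Only in ecf4189's history (ahead): {0c7df8f, 168f394, 758c40f, 7d3124a, 84c84a5, a9dc14b, bd62050, c569b6a, e2ee909, ecf4189} — 10.
Only in 43650ad's history (behind): {} — 0.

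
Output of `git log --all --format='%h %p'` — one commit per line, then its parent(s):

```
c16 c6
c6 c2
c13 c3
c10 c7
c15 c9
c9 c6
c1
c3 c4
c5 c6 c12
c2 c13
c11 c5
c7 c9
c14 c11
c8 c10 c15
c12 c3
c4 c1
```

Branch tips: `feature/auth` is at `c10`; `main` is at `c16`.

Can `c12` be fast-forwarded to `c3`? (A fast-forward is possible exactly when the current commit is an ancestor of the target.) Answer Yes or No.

No

A fast-forward from c12 to c3 is possible iff c12 is an ancestor of c3.
Ancestors of c3: {c1, c3, c4}.
c12 is not among them, so fast-forward is not possible.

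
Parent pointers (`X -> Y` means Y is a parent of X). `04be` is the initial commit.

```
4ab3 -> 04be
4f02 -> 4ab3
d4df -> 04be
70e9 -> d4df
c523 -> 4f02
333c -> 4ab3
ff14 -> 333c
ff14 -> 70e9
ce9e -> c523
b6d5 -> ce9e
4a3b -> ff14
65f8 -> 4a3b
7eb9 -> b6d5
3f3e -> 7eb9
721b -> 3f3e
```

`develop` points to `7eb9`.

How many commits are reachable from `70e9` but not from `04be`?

Reachable from 70e9: {04be, 70e9, d4df}.
Reachable from 04be: {04be}.
In 70e9's history but not 04be's: {70e9, d4df} — 2 commits.

2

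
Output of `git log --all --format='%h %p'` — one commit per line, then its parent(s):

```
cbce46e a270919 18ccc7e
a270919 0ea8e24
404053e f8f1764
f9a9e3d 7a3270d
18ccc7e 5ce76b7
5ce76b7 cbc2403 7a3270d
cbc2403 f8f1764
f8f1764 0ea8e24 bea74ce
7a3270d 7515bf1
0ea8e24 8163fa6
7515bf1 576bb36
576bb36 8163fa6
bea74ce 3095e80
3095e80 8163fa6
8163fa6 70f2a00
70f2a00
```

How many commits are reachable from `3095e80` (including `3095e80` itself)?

Walking parent pointers from 3095e80: reachable set = {3095e80, 70f2a00, 8163fa6}.
That is 3 commits.

3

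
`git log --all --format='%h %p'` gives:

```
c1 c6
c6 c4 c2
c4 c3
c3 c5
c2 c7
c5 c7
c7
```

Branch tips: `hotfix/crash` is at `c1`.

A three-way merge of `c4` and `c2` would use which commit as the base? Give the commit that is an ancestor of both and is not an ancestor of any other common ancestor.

c7

Ancestors of c4: {c3, c4, c5, c7}.
Ancestors of c2: {c2, c7}.
Common ancestors: {c7}.
The only common ancestor is c7, so it is the merge base.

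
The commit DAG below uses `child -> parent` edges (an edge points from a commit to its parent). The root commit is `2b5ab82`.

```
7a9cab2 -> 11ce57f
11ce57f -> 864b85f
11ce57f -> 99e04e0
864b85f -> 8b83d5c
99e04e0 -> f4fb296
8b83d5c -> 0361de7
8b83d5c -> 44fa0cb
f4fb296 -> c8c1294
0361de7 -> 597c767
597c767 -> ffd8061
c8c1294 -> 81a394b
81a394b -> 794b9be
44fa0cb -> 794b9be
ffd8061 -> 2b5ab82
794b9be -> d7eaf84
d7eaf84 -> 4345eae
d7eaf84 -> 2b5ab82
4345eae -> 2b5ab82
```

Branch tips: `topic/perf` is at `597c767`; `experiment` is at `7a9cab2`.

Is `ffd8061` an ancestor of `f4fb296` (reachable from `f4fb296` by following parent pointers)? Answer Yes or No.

No

Ancestors of f4fb296: {2b5ab82, 4345eae, 794b9be, 81a394b, c8c1294, d7eaf84, f4fb296}.
ffd8061 is not in that set, so it is not an ancestor of f4fb296.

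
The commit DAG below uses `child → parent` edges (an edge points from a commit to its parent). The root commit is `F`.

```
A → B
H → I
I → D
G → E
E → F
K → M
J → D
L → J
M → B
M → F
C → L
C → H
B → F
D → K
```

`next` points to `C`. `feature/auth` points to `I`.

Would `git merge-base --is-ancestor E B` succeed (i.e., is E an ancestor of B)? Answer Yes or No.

Ancestors of B: {B, F}.
E is not in that set, so it is not an ancestor of B.

No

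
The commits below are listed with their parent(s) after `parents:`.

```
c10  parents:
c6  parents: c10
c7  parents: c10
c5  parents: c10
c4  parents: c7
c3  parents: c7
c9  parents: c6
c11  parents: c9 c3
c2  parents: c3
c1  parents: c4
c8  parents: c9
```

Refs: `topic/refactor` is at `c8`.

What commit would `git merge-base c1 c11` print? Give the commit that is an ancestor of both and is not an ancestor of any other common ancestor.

c7

Ancestors of c1: {c1, c10, c4, c7}.
Ancestors of c11: {c10, c11, c3, c6, c7, c9}.
Common ancestors: {c10, c7}.
Among these, c7 is not an ancestor of any other common ancestor — it is the merge base.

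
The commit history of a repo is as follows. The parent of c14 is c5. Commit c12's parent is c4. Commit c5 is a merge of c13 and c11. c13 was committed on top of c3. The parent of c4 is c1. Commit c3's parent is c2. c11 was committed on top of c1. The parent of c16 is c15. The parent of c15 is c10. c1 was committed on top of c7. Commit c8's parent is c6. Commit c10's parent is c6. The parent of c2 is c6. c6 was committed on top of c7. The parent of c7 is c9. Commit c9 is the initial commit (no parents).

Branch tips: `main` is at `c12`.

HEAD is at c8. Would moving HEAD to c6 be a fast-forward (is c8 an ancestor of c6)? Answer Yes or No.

No

A fast-forward from c8 to c6 is possible iff c8 is an ancestor of c6.
Ancestors of c6: {c6, c7, c9}.
c8 is not among them, so fast-forward is not possible.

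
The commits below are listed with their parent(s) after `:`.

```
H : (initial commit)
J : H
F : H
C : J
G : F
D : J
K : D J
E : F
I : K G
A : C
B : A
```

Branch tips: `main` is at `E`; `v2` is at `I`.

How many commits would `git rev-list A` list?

4

Walking parent pointers from A: reachable set = {A, C, H, J}.
That is 4 commits.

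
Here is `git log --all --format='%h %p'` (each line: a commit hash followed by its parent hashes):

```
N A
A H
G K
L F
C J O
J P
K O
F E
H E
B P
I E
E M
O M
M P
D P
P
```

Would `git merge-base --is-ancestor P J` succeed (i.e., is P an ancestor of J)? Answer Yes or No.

Ancestors of J (commits reachable by following parents): {J, P}.
P is in that set, so it is an ancestor of J.

Yes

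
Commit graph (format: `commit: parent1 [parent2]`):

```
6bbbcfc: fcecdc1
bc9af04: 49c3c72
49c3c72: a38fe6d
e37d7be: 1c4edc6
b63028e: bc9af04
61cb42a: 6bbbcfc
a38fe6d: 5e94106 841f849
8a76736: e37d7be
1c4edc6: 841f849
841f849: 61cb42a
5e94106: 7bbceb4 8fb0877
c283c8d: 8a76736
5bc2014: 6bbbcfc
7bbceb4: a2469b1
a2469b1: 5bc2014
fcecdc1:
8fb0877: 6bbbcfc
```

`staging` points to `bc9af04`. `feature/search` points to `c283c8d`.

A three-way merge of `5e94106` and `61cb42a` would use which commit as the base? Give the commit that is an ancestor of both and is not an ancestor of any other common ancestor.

Ancestors of 5e94106: {5bc2014, 5e94106, 6bbbcfc, 7bbceb4, 8fb0877, a2469b1, fcecdc1}.
Ancestors of 61cb42a: {61cb42a, 6bbbcfc, fcecdc1}.
Common ancestors: {6bbbcfc, fcecdc1}.
Among these, 6bbbcfc is not an ancestor of any other common ancestor — it is the merge base.

6bbbcfc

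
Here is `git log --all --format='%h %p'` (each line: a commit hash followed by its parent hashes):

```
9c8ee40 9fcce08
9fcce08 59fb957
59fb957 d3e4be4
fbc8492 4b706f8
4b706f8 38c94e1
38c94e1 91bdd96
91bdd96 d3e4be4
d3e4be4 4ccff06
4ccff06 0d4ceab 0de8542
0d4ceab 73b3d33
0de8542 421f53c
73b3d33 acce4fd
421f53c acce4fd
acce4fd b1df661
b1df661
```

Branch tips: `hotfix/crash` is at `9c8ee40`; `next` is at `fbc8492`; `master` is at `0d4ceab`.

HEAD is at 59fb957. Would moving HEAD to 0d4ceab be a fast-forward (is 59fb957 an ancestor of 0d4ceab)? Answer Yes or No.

A fast-forward from 59fb957 to 0d4ceab is possible iff 59fb957 is an ancestor of 0d4ceab.
Ancestors of 0d4ceab: {0d4ceab, 73b3d33, acce4fd, b1df661}.
59fb957 is not among them, so fast-forward is not possible.

No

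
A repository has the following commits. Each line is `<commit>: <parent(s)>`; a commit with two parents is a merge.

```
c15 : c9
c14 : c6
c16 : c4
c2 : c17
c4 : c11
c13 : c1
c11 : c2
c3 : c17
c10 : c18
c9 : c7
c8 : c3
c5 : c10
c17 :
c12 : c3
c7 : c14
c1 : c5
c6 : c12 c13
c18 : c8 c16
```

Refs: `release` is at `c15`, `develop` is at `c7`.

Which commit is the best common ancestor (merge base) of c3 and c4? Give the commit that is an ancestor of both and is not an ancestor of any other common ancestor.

Ancestors of c3: {c17, c3}.
Ancestors of c4: {c11, c17, c2, c4}.
Common ancestors: {c17}.
The only common ancestor is c17, so it is the merge base.

c17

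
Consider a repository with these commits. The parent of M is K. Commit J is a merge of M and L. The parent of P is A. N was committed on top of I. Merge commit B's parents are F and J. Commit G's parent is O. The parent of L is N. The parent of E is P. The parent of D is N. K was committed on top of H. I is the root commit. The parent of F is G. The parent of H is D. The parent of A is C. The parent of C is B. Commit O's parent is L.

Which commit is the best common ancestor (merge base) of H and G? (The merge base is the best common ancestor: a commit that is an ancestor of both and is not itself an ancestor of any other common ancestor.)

Ancestors of H: {D, H, I, N}.
Ancestors of G: {G, I, L, N, O}.
Common ancestors: {I, N}.
Among these, N is not an ancestor of any other common ancestor — it is the merge base.

N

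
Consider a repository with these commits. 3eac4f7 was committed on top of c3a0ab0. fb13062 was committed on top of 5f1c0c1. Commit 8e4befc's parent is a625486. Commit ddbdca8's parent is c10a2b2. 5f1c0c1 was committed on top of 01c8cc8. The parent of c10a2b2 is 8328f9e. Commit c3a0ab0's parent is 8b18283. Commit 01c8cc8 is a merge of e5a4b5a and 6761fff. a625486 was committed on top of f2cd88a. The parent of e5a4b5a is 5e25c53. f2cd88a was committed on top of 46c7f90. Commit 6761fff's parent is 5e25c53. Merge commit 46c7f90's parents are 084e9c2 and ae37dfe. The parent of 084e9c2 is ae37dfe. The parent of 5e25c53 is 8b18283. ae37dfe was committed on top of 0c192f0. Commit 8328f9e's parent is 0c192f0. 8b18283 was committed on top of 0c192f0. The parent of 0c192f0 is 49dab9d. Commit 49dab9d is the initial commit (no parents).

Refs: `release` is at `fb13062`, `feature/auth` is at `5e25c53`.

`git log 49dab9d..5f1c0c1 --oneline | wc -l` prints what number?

Reachable from 5f1c0c1: {01c8cc8, 0c192f0, 49dab9d, 5e25c53, 5f1c0c1, 6761fff, 8b18283, e5a4b5a}.
Reachable from 49dab9d: {49dab9d}.
In 5f1c0c1's history but not 49dab9d's: {01c8cc8, 0c192f0, 5e25c53, 5f1c0c1, 6761fff, 8b18283, e5a4b5a} — 7 commits.

7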